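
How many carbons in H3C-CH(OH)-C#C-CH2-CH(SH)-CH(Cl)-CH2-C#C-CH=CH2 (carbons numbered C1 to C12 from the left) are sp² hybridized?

2

C1: sp3
C2: sp3
C3: sp
C4: sp
C5: sp3
C6: sp3
C7: sp3
C8: sp3
C9: sp
C10: sp
C11: sp2 ✓
C12: sp2 ✓
C11, C12 → 2 sp2 carbons.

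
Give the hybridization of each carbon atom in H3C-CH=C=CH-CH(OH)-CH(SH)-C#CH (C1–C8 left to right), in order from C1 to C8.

C1 has 4 σ bonds: steric number 4 → sp3.
C2 carries 3 σ bonds, plus one π bond, giving a steric number of 3, so it is sp2.
C3 — 2 σ bonds, plus two π bonds. Steric number 2, so sp.
C4 — 3 σ bonds, plus one π bond. Steric number 3, so sp2.
C5: 4 σ bonds — 4 electron domains, sp3.
C6: 4 σ bonds; 4 regions of electron density → sp3.
C7 is sp: 2 σ bonds, plus two π bonds, 2 electron-density regions.
C8 has 2 σ bonds, plus two π bonds: steric number 2 → sp.

C1 sp3, C2 sp2, C3 sp, C4 sp2, C5 sp3, C6 sp3, C7 sp, C8 sp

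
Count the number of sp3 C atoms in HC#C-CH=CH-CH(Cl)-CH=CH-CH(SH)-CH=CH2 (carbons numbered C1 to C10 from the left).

C1: sp
C2: sp
C3: sp2
C4: sp2
C5: sp3 ✓
C6: sp2
C7: sp2
C8: sp3 ✓
C9: sp2
C10: sp2
C5, C8 → 2 sp3 carbons.

2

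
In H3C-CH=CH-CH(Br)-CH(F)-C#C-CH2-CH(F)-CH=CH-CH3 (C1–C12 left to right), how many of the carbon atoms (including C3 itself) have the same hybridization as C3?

4

C3 is sp2 (one π bond).
C1: sp3
C2: sp2 ✓
C3: sp2 ✓
C4: sp3
C5: sp3
C6: sp
C7: sp
C8: sp3
C9: sp3
C10: sp2 ✓
C11: sp2 ✓
C12: sp3
4 carbons are sp2.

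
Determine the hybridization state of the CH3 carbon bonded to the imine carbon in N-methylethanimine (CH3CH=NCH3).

sp³

The CH3 carbon bonded to the imine carbon: 4 σ bonds — 4 electron domains, sp3.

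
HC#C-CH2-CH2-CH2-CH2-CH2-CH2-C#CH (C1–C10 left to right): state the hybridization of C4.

sp^3

C4 carries 4 σ bonds, giving a steric number of 4, so it is sp3.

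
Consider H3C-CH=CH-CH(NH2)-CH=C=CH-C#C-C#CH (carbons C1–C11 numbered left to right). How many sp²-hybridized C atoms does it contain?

4

C1: sp3
C2: sp2 ✓
C3: sp2 ✓
C4: sp3
C5: sp2 ✓
C6: sp
C7: sp2 ✓
C8: sp
C9: sp
C10: sp
C11: sp
C2, C3, C5, C7 → 4 sp2 carbons.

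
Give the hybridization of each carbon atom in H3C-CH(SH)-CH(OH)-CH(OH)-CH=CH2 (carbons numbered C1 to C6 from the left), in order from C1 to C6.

C1 sp3, C2 sp3, C3 sp3, C4 sp3, C5 sp2, C6 sp2

C1: 4 σ bonds — 4 electron domains, sp3.
C2 carries 4 σ bonds, giving a steric number of 4, so it is sp3.
C3 is sp3: 4 σ bonds, 4 electron-density regions.
C4 carries 4 σ bonds, giving a steric number of 4, so it is sp3.
C5 — 3 σ bonds, plus one π bond. Steric number 3, so sp2.
C6 has 3 σ bonds, plus one π bond: steric number 3 → sp2.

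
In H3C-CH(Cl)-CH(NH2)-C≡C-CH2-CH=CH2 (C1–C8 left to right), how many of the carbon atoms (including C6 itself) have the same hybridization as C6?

C6 is sp3 (only σ bonds).
C1: sp3 ✓
C2: sp3 ✓
C3: sp3 ✓
C4: sp
C5: sp
C6: sp3 ✓
C7: sp2
C8: sp2
4 carbons are sp3.

4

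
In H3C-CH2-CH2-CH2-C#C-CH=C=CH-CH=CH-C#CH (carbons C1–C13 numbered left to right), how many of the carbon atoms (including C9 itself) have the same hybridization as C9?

C9 is sp2 (one π bond).
C1: sp3
C2: sp3
C3: sp3
C4: sp3
C5: sp
C6: sp
C7: sp2 ✓
C8: sp
C9: sp2 ✓
C10: sp2 ✓
C11: sp2 ✓
C12: sp
C13: sp
4 carbons are sp2.

4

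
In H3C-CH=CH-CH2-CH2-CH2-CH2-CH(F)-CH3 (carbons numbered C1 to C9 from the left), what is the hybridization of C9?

sp³

C9 — 4 σ bonds. Steric number 4, so sp3.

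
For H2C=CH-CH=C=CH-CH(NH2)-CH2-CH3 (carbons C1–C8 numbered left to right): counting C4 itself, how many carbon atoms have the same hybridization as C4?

1

C4 is sp (two π bonds).
C1: sp2
C2: sp2
C3: sp2
C4: sp ✓
C5: sp2
C6: sp3
C7: sp3
C8: sp3
1 carbon is sp.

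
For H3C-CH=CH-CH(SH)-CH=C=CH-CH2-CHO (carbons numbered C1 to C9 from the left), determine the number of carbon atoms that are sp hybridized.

C1: sp3
C2: sp2
C3: sp2
C4: sp3
C5: sp2
C6: sp ✓
C7: sp2
C8: sp3
C9: sp2
C6 → 1 sp carbon.

1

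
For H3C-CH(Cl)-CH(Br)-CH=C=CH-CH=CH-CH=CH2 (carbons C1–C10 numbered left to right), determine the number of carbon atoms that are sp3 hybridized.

3

C1: sp3 ✓
C2: sp3 ✓
C3: sp3 ✓
C4: sp2
C5: sp
C6: sp2
C7: sp2
C8: sp2
C9: sp2
C10: sp2
C1, C2, C3 → 3 sp3 carbons.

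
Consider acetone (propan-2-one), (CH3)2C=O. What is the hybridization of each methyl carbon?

Each methyl carbon: 4 σ bonds; 4 regions of electron density → sp3.

sp^3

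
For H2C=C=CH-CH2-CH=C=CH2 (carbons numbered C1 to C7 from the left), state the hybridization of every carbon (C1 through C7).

C1: 3 σ bonds, plus one π bond; 3 regions of electron density → sp2.
C2 is sp: 2 σ bonds, plus two π bonds, 2 electron-density regions.
C3 — 3 σ bonds, plus one π bond. Steric number 3, so sp2.
C4 has 4 σ bonds: steric number 4 → sp3.
C5 — 3 σ bonds, plus one π bond. Steric number 3, so sp2.
C6 — 2 σ bonds, plus two π bonds. Steric number 2, so sp.
C7 — 3 σ bonds, plus one π bond. Steric number 3, so sp2.

C1 sp2, C2 sp, C3 sp2, C4 sp3, C5 sp2, C6 sp, C7 sp2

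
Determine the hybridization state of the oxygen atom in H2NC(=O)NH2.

The oxygen atom: 1 σ bond and 2 lone pairs, plus one π bond — 3 electron domains, sp2.

sp^2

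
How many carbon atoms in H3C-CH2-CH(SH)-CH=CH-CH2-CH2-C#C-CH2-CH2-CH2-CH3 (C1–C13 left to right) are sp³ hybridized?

9

C1: sp3 ✓
C2: sp3 ✓
C3: sp3 ✓
C4: sp2
C5: sp2
C6: sp3 ✓
C7: sp3 ✓
C8: sp
C9: sp
C10: sp3 ✓
C11: sp3 ✓
C12: sp3 ✓
C13: sp3 ✓
C1, C2, C3, C6, C7, C10, C11, C12, C13 → 9 sp3 carbons.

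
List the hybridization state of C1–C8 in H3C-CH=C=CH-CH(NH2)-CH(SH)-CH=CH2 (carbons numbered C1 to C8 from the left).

C1 sp3, C2 sp2, C3 sp, C4 sp2, C5 sp3, C6 sp3, C7 sp2, C8 sp2

C1 (4 σ bonds) has steric number 4: sp3.
C2 (3 σ bonds, plus one π bond) has steric number 3: sp2.
C3 (2 σ bonds, plus two π bonds) has steric number 2: sp.
C4 carries 3 σ bonds, plus one π bond, giving a steric number of 3, so it is sp2.
C5: 4 σ bonds; 4 regions of electron density → sp3.
C6 (4 σ bonds) has steric number 4: sp3.
C7: 3 σ bonds, plus one π bond — 3 electron domains, sp2.
C8 — 3 σ bonds, plus one π bond. Steric number 3, so sp2.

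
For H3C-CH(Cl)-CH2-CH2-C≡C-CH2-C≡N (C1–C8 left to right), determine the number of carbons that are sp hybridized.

3

C1: sp3
C2: sp3
C3: sp3
C4: sp3
C5: sp ✓
C6: sp ✓
C7: sp3
C8: sp ✓
C5, C6, C8 → 3 sp carbons.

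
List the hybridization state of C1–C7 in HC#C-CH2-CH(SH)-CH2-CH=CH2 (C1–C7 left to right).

C1 carries 2 σ bonds, plus two π bonds, giving a steric number of 2, so it is sp.
C2 carries 2 σ bonds, plus two π bonds, giving a steric number of 2, so it is sp.
C3: 4 σ bonds; 4 regions of electron density → sp3.
C4 (4 σ bonds) has steric number 4: sp3.
C5 (4 σ bonds) has steric number 4: sp3.
C6 — 3 σ bonds, plus one π bond. Steric number 3, so sp2.
C7 (3 σ bonds, plus one π bond) has steric number 3: sp2.

C1 sp, C2 sp, C3 sp3, C4 sp3, C5 sp3, C6 sp2, C7 sp2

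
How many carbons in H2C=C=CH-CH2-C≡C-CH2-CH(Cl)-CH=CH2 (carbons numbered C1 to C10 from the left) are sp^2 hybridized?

4

C1: sp2 ✓
C2: sp
C3: sp2 ✓
C4: sp3
C5: sp
C6: sp
C7: sp3
C8: sp3
C9: sp2 ✓
C10: sp2 ✓
C1, C3, C9, C10 → 4 sp2 carbons.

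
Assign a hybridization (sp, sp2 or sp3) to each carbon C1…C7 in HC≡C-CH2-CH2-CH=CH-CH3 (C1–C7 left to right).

C1 sp, C2 sp, C3 sp3, C4 sp3, C5 sp2, C6 sp2, C7 sp3

C1: 2 σ bonds, plus two π bonds; 2 regions of electron density → sp.
C2: 2 σ bonds, plus two π bonds; 2 regions of electron density → sp.
C3 has 4 σ bonds: steric number 4 → sp3.
C4 — 4 σ bonds. Steric number 4, so sp3.
C5 has 3 σ bonds, plus one π bond: steric number 3 → sp2.
C6 — 3 σ bonds, plus one π bond. Steric number 3, so sp2.
C7 carries 4 σ bonds, giving a steric number of 4, so it is sp3.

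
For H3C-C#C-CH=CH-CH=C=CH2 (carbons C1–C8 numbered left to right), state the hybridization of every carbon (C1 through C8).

C1 sp3, C2 sp, C3 sp, C4 sp2, C5 sp2, C6 sp2, C7 sp, C8 sp2

C1 (4 σ bonds) has steric number 4: sp3.
C2 is sp: 2 σ bonds, plus two π bonds, 2 electron-density regions.
C3: 2 σ bonds, plus two π bonds; 2 regions of electron density → sp.
C4 carries 3 σ bonds, plus one π bond, giving a steric number of 3, so it is sp2.
C5 — 3 σ bonds, plus one π bond. Steric number 3, so sp2.
C6 is sp2: 3 σ bonds, plus one π bond, 3 electron-density regions.
C7 carries 2 σ bonds, plus two π bonds, giving a steric number of 2, so it is sp.
C8 — 3 σ bonds, plus one π bond. Steric number 3, so sp2.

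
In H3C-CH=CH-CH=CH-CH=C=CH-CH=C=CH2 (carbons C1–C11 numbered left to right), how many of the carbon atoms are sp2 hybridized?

C1: sp3
C2: sp2 ✓
C3: sp2 ✓
C4: sp2 ✓
C5: sp2 ✓
C6: sp2 ✓
C7: sp
C8: sp2 ✓
C9: sp2 ✓
C10: sp
C11: sp2 ✓
C2, C3, C4, C5, C6, C8, C9, C11 → 8 sp2 carbons.

8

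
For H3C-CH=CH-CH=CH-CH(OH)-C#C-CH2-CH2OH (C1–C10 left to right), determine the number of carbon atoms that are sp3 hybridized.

4

C1: sp3 ✓
C2: sp2
C3: sp2
C4: sp2
C5: sp2
C6: sp3 ✓
C7: sp
C8: sp
C9: sp3 ✓
C10: sp3 ✓
C1, C6, C9, C10 → 4 sp3 carbons.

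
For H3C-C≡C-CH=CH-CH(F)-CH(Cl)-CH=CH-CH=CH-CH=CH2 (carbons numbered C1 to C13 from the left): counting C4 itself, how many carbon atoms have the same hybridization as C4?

8

C4 is sp2 (one π bond).
C1: sp3
C2: sp
C3: sp
C4: sp2 ✓
C5: sp2 ✓
C6: sp3
C7: sp3
C8: sp2 ✓
C9: sp2 ✓
C10: sp2 ✓
C11: sp2 ✓
C12: sp2 ✓
C13: sp2 ✓
8 carbons are sp2.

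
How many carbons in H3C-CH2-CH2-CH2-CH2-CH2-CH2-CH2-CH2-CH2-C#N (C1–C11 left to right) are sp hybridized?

C1: sp3
C2: sp3
C3: sp3
C4: sp3
C5: sp3
C6: sp3
C7: sp3
C8: sp3
C9: sp3
C10: sp3
C11: sp ✓
C11 → 1 sp carbon.

1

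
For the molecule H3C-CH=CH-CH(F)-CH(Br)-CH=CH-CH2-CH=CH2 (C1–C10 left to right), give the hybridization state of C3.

sp^2

C3: 3 σ bonds, plus one π bond; 3 regions of electron density → sp2.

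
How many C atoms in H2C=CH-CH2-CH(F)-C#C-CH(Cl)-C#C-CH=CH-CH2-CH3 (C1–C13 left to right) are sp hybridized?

C1: sp2
C2: sp2
C3: sp3
C4: sp3
C5: sp ✓
C6: sp ✓
C7: sp3
C8: sp ✓
C9: sp ✓
C10: sp2
C11: sp2
C12: sp3
C13: sp3
C5, C6, C8, C9 → 4 sp carbons.

4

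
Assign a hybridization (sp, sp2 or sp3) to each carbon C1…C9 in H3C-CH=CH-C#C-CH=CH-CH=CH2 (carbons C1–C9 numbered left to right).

C1 sp3, C2 sp2, C3 sp2, C4 sp, C5 sp, C6 sp2, C7 sp2, C8 sp2, C9 sp2

C1 carries 4 σ bonds, giving a steric number of 4, so it is sp3.
C2 carries 3 σ bonds, plus one π bond, giving a steric number of 3, so it is sp2.
C3 — 3 σ bonds, plus one π bond. Steric number 3, so sp2.
C4 (2 σ bonds, plus two π bonds) has steric number 2: sp.
C5: 2 σ bonds, plus two π bonds — 2 electron domains, sp.
C6 is sp2: 3 σ bonds, plus one π bond, 3 electron-density regions.
C7: 3 σ bonds, plus one π bond; 3 regions of electron density → sp2.
C8 carries 3 σ bonds, plus one π bond, giving a steric number of 3, so it is sp2.
C9 carries 3 σ bonds, plus one π bond, giving a steric number of 3, so it is sp2.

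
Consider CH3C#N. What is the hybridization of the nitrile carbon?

sp

The nitrile carbon is sp: 2 σ bonds, plus two π bonds, 2 electron-density regions.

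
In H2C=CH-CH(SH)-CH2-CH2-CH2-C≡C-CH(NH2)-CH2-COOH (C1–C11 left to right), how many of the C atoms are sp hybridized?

C1: sp2
C2: sp2
C3: sp3
C4: sp3
C5: sp3
C6: sp3
C7: sp ✓
C8: sp ✓
C9: sp3
C10: sp3
C11: sp2
C7, C8 → 2 sp carbons.

2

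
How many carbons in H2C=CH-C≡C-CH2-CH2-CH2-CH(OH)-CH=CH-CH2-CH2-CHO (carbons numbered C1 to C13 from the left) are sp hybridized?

2

C1: sp2
C2: sp2
C3: sp ✓
C4: sp ✓
C5: sp3
C6: sp3
C7: sp3
C8: sp3
C9: sp2
C10: sp2
C11: sp3
C12: sp3
C13: sp2
C3, C4 → 2 sp carbons.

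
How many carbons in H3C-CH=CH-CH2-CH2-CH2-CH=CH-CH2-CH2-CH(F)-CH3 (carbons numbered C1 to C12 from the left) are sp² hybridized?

C1: sp3
C2: sp2 ✓
C3: sp2 ✓
C4: sp3
C5: sp3
C6: sp3
C7: sp2 ✓
C8: sp2 ✓
C9: sp3
C10: sp3
C11: sp3
C12: sp3
C2, C3, C7, C8 → 4 sp2 carbons.

4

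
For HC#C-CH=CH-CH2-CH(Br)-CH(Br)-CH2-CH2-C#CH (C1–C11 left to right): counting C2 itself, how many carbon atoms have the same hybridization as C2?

4

C2 is sp (two π bonds).
C1: sp ✓
C2: sp ✓
C3: sp2
C4: sp2
C5: sp3
C6: sp3
C7: sp3
C8: sp3
C9: sp3
C10: sp ✓
C11: sp ✓
4 carbons are sp.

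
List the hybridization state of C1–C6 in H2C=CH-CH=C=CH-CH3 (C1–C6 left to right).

C1 (3 σ bonds, plus one π bond) has steric number 3: sp2.
C2 — 3 σ bonds, plus one π bond. Steric number 3, so sp2.
C3: 3 σ bonds, plus one π bond; 3 regions of electron density → sp2.
C4 carries 2 σ bonds, plus two π bonds, giving a steric number of 2, so it is sp.
C5: 3 σ bonds, plus one π bond — 3 electron domains, sp2.
C6 carries 4 σ bonds, giving a steric number of 4, so it is sp3.

C1 sp2, C2 sp2, C3 sp2, C4 sp, C5 sp2, C6 sp3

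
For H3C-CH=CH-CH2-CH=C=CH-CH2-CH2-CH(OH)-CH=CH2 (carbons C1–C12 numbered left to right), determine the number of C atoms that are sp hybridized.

C1: sp3
C2: sp2
C3: sp2
C4: sp3
C5: sp2
C6: sp ✓
C7: sp2
C8: sp3
C9: sp3
C10: sp3
C11: sp2
C12: sp2
C6 → 1 sp carbon.

1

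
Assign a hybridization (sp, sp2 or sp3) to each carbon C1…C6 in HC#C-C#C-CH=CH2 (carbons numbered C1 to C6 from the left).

C1 has 2 σ bonds, plus two π bonds: steric number 2 → sp.
C2 — 2 σ bonds, plus two π bonds. Steric number 2, so sp.
C3 is sp: 2 σ bonds, plus two π bonds, 2 electron-density regions.
C4 is sp: 2 σ bonds, plus two π bonds, 2 electron-density regions.
C5 (3 σ bonds, plus one π bond) has steric number 3: sp2.
C6 has 3 σ bonds, plus one π bond: steric number 3 → sp2.

C1 sp, C2 sp, C3 sp, C4 sp, C5 sp2, C6 sp2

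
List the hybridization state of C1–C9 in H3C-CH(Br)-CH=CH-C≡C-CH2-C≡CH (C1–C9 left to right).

C1 sp3, C2 sp3, C3 sp2, C4 sp2, C5 sp, C6 sp, C7 sp3, C8 sp, C9 sp

C1 (4 σ bonds) has steric number 4: sp3.
C2 (4 σ bonds) has steric number 4: sp3.
C3 (3 σ bonds, plus one π bond) has steric number 3: sp2.
C4 (3 σ bonds, plus one π bond) has steric number 3: sp2.
C5 is sp: 2 σ bonds, plus two π bonds, 2 electron-density regions.
C6: 2 σ bonds, plus two π bonds — 2 electron domains, sp.
C7 is sp3: 4 σ bonds, 4 electron-density regions.
C8: 2 σ bonds, plus two π bonds; 2 regions of electron density → sp.
C9 has 2 σ bonds, plus two π bonds: steric number 2 → sp.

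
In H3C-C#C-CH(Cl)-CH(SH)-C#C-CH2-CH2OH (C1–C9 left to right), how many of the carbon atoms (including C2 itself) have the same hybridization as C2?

4

C2 is sp (two π bonds).
C1: sp3
C2: sp ✓
C3: sp ✓
C4: sp3
C5: sp3
C6: sp ✓
C7: sp ✓
C8: sp3
C9: sp3
4 carbons are sp.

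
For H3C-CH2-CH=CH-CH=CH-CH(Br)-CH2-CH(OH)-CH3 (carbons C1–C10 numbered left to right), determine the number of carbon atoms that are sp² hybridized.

4

C1: sp3
C2: sp3
C3: sp2 ✓
C4: sp2 ✓
C5: sp2 ✓
C6: sp2 ✓
C7: sp3
C8: sp3
C9: sp3
C10: sp3
C3, C4, C5, C6 → 4 sp2 carbons.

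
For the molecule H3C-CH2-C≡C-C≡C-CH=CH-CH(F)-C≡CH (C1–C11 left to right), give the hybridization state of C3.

C3 — 2 σ bonds, plus two π bonds. Steric number 2, so sp.

sp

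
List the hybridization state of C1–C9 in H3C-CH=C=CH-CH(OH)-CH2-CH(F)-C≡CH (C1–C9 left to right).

C1 sp3, C2 sp2, C3 sp, C4 sp2, C5 sp3, C6 sp3, C7 sp3, C8 sp, C9 sp

C1 (4 σ bonds) has steric number 4: sp3.
C2: 3 σ bonds, plus one π bond — 3 electron domains, sp2.
C3: 2 σ bonds, plus two π bonds; 2 regions of electron density → sp.
C4 (3 σ bonds, plus one π bond) has steric number 3: sp2.
C5 — 4 σ bonds. Steric number 4, so sp3.
C6 has 4 σ bonds: steric number 4 → sp3.
C7 — 4 σ bonds. Steric number 4, so sp3.
C8 is sp: 2 σ bonds, plus two π bonds, 2 electron-density regions.
C9 — 2 σ bonds, plus two π bonds. Steric number 2, so sp.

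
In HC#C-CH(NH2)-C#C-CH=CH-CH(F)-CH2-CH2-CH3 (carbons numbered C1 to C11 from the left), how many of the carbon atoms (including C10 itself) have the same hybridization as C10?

5

C10 is sp3 (only σ bonds).
C1: sp
C2: sp
C3: sp3 ✓
C4: sp
C5: sp
C6: sp2
C7: sp2
C8: sp3 ✓
C9: sp3 ✓
C10: sp3 ✓
C11: sp3 ✓
5 carbons are sp3.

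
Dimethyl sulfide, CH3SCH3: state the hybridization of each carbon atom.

sp³

Each carbon atom (4 σ bonds) has steric number 4: sp3.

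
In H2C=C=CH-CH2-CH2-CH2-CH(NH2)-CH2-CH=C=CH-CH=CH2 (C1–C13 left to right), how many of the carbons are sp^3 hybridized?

C1: sp2
C2: sp
C3: sp2
C4: sp3 ✓
C5: sp3 ✓
C6: sp3 ✓
C7: sp3 ✓
C8: sp3 ✓
C9: sp2
C10: sp
C11: sp2
C12: sp2
C13: sp2
C4, C5, C6, C7, C8 → 5 sp3 carbons.

5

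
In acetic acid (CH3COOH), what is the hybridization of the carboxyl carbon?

The carboxyl carbon (3 σ bonds, plus one π bond) has steric number 3: sp2.

sp2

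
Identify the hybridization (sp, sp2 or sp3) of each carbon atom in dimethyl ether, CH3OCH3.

Each carbon atom — 4 σ bonds. Steric number 4, so sp3.

sp3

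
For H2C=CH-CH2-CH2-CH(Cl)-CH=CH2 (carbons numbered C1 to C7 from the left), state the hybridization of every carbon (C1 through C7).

C1: 3 σ bonds, plus one π bond; 3 regions of electron density → sp2.
C2: 3 σ bonds, plus one π bond; 3 regions of electron density → sp2.
C3 has 4 σ bonds: steric number 4 → sp3.
C4 carries 4 σ bonds, giving a steric number of 4, so it is sp3.
C5: 4 σ bonds — 4 electron domains, sp3.
C6 carries 3 σ bonds, plus one π bond, giving a steric number of 3, so it is sp2.
C7: 3 σ bonds, plus one π bond; 3 regions of electron density → sp2.

C1 sp2, C2 sp2, C3 sp3, C4 sp3, C5 sp3, C6 sp2, C7 sp2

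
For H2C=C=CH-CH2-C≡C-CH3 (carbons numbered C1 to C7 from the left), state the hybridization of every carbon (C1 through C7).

C1 — 3 σ bonds, plus one π bond. Steric number 3, so sp2.
C2 — 2 σ bonds, plus two π bonds. Steric number 2, so sp.
C3: 3 σ bonds, plus one π bond — 3 electron domains, sp2.
C4 carries 4 σ bonds, giving a steric number of 4, so it is sp3.
C5: 2 σ bonds, plus two π bonds; 2 regions of electron density → sp.
C6 (2 σ bonds, plus two π bonds) has steric number 2: sp.
C7 (4 σ bonds) has steric number 4: sp3.

C1 sp2, C2 sp, C3 sp2, C4 sp3, C5 sp, C6 sp, C7 sp3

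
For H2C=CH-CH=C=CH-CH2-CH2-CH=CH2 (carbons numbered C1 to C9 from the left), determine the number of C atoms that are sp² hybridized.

6

C1: sp2 ✓
C2: sp2 ✓
C3: sp2 ✓
C4: sp
C5: sp2 ✓
C6: sp3
C7: sp3
C8: sp2 ✓
C9: sp2 ✓
C1, C2, C3, C5, C8, C9 → 6 sp2 carbons.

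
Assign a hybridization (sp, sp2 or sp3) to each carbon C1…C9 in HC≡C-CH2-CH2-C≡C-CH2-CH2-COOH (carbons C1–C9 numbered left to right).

C1 sp, C2 sp, C3 sp3, C4 sp3, C5 sp, C6 sp, C7 sp3, C8 sp3, C9 sp2

C1: 2 σ bonds, plus two π bonds — 2 electron domains, sp.
C2: 2 σ bonds, plus two π bonds — 2 electron domains, sp.
C3 (4 σ bonds) has steric number 4: sp3.
C4 (4 σ bonds) has steric number 4: sp3.
C5 is sp: 2 σ bonds, plus two π bonds, 2 electron-density regions.
C6 has 2 σ bonds, plus two π bonds: steric number 2 → sp.
C7 — 4 σ bonds. Steric number 4, so sp3.
C8 (4 σ bonds) has steric number 4: sp3.
C9 is sp2: 3 σ bonds, plus one π bond, 3 electron-density regions.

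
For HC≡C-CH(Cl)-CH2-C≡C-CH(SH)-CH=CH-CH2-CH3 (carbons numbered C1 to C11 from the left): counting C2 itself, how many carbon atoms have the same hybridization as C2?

C2 is sp (two π bonds).
C1: sp ✓
C2: sp ✓
C3: sp3
C4: sp3
C5: sp ✓
C6: sp ✓
C7: sp3
C8: sp2
C9: sp2
C10: sp3
C11: sp3
4 carbons are sp.

4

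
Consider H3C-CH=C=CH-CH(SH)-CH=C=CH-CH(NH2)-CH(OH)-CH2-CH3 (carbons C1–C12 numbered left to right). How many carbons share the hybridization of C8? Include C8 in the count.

C8 is sp2 (one π bond).
C1: sp3
C2: sp2 ✓
C3: sp
C4: sp2 ✓
C5: sp3
C6: sp2 ✓
C7: sp
C8: sp2 ✓
C9: sp3
C10: sp3
C11: sp3
C12: sp3
4 carbons are sp2.

4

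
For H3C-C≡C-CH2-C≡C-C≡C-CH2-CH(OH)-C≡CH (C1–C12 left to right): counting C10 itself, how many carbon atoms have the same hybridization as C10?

4

C10 is sp3 (only σ bonds).
C1: sp3 ✓
C2: sp
C3: sp
C4: sp3 ✓
C5: sp
C6: sp
C7: sp
C8: sp
C9: sp3 ✓
C10: sp3 ✓
C11: sp
C12: sp
4 carbons are sp3.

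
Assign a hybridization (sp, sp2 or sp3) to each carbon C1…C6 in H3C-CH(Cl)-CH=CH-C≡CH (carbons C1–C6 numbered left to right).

C1: 4 σ bonds — 4 electron domains, sp3.
C2 has 4 σ bonds: steric number 4 → sp3.
C3: 3 σ bonds, plus one π bond; 3 regions of electron density → sp2.
C4: 3 σ bonds, plus one π bond; 3 regions of electron density → sp2.
C5 carries 2 σ bonds, plus two π bonds, giving a steric number of 2, so it is sp.
C6 carries 2 σ bonds, plus two π bonds, giving a steric number of 2, so it is sp.

C1 sp3, C2 sp3, C3 sp2, C4 sp2, C5 sp, C6 sp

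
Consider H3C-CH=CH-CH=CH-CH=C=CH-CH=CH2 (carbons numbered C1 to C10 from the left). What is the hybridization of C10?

sp²

C10 has 3 σ bonds, plus one π bond: steric number 3 → sp2.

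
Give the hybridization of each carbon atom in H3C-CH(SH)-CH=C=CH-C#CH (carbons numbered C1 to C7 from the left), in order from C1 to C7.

C1 — 4 σ bonds. Steric number 4, so sp3.
C2 is sp3: 4 σ bonds, 4 electron-density regions.
C3 — 3 σ bonds, plus one π bond. Steric number 3, so sp2.
C4 — 2 σ bonds, plus two π bonds. Steric number 2, so sp.
C5 — 3 σ bonds, plus one π bond. Steric number 3, so sp2.
C6 has 2 σ bonds, plus two π bonds: steric number 2 → sp.
C7 — 2 σ bonds, plus two π bonds. Steric number 2, so sp.

C1 sp3, C2 sp3, C3 sp2, C4 sp, C5 sp2, C6 sp, C7 sp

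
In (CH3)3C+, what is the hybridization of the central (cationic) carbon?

sp2

Three σ bonds and an empty p orbital; no lone pair → steric number 3 → sp2 and planar.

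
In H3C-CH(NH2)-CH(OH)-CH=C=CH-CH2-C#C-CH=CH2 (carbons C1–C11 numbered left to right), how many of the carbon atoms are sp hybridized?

C1: sp3
C2: sp3
C3: sp3
C4: sp2
C5: sp ✓
C6: sp2
C7: sp3
C8: sp ✓
C9: sp ✓
C10: sp2
C11: sp2
C5, C8, C9 → 3 sp carbons.

3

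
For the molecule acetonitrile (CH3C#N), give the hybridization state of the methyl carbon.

The methyl carbon: 4 σ bonds — 4 electron domains, sp3.

sp^3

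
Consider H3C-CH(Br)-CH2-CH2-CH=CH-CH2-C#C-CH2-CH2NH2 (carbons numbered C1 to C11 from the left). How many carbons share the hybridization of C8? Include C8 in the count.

2

C8 is sp (two π bonds).
C1: sp3
C2: sp3
C3: sp3
C4: sp3
C5: sp2
C6: sp2
C7: sp3
C8: sp ✓
C9: sp ✓
C10: sp3
C11: sp3
2 carbons are sp.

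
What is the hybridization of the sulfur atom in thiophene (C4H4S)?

Analogous to furan: one S lone pair in the aromatic π system, S is sp2.

sp^2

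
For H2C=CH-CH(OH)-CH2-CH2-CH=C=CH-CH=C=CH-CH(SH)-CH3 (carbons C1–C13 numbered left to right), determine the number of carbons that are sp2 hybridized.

6

C1: sp2 ✓
C2: sp2 ✓
C3: sp3
C4: sp3
C5: sp3
C6: sp2 ✓
C7: sp
C8: sp2 ✓
C9: sp2 ✓
C10: sp
C11: sp2 ✓
C12: sp3
C13: sp3
C1, C2, C6, C8, C9, C11 → 6 sp2 carbons.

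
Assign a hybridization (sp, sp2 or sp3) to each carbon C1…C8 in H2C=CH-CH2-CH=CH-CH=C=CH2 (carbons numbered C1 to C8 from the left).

C1 has 3 σ bonds, plus one π bond: steric number 3 → sp2.
C2 has 3 σ bonds, plus one π bond: steric number 3 → sp2.
C3 — 4 σ bonds. Steric number 4, so sp3.
C4 — 3 σ bonds, plus one π bond. Steric number 3, so sp2.
C5 carries 3 σ bonds, plus one π bond, giving a steric number of 3, so it is sp2.
C6: 3 σ bonds, plus one π bond; 3 regions of electron density → sp2.
C7 has 2 σ bonds, plus two π bonds: steric number 2 → sp.
C8 (3 σ bonds, plus one π bond) has steric number 3: sp2.

C1 sp2, C2 sp2, C3 sp3, C4 sp2, C5 sp2, C6 sp2, C7 sp, C8 sp2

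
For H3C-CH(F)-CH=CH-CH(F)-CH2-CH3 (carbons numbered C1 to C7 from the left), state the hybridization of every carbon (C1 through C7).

C1 sp3, C2 sp3, C3 sp2, C4 sp2, C5 sp3, C6 sp3, C7 sp3

C1 (4 σ bonds) has steric number 4: sp3.
C2: 4 σ bonds — 4 electron domains, sp3.
C3: 3 σ bonds, plus one π bond; 3 regions of electron density → sp2.
C4 is sp2: 3 σ bonds, plus one π bond, 3 electron-density regions.
C5 has 4 σ bonds: steric number 4 → sp3.
C6 (4 σ bonds) has steric number 4: sp3.
C7: 4 σ bonds; 4 regions of electron density → sp3.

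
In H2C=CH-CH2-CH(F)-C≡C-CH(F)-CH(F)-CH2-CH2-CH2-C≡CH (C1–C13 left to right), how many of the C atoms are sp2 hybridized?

C1: sp2 ✓
C2: sp2 ✓
C3: sp3
C4: sp3
C5: sp
C6: sp
C7: sp3
C8: sp3
C9: sp3
C10: sp3
C11: sp3
C12: sp
C13: sp
C1, C2 → 2 sp2 carbons.

2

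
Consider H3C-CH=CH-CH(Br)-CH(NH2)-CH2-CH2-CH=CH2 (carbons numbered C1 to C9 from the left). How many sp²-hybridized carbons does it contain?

4

C1: sp3
C2: sp2 ✓
C3: sp2 ✓
C4: sp3
C5: sp3
C6: sp3
C7: sp3
C8: sp2 ✓
C9: sp2 ✓
C2, C3, C8, C9 → 4 sp2 carbons.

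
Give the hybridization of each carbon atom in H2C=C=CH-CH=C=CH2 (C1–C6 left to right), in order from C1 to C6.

C1 sp2, C2 sp, C3 sp2, C4 sp2, C5 sp, C6 sp2

C1 has 3 σ bonds, plus one π bond: steric number 3 → sp2.
C2 — 2 σ bonds, plus two π bonds. Steric number 2, so sp.
C3: 3 σ bonds, plus one π bond — 3 electron domains, sp2.
C4: 3 σ bonds, plus one π bond — 3 electron domains, sp2.
C5 is sp: 2 σ bonds, plus two π bonds, 2 electron-density regions.
C6 (3 σ bonds, plus one π bond) has steric number 3: sp2.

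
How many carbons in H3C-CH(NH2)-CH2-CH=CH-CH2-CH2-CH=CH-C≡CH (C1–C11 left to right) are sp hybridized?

2

C1: sp3
C2: sp3
C3: sp3
C4: sp2
C5: sp2
C6: sp3
C7: sp3
C8: sp2
C9: sp2
C10: sp ✓
C11: sp ✓
C10, C11 → 2 sp carbons.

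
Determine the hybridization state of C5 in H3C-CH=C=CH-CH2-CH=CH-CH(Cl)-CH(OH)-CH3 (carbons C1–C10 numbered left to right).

C5 has 4 σ bonds: steric number 4 → sp3.

sp3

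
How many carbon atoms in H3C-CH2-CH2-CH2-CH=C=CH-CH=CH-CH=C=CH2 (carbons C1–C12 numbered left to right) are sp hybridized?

C1: sp3
C2: sp3
C3: sp3
C4: sp3
C5: sp2
C6: sp ✓
C7: sp2
C8: sp2
C9: sp2
C10: sp2
C11: sp ✓
C12: sp2
C6, C11 → 2 sp carbons.

2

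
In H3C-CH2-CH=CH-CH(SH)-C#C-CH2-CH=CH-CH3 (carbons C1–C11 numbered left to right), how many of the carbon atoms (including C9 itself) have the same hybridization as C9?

C9 is sp2 (one π bond).
C1: sp3
C2: sp3
C3: sp2 ✓
C4: sp2 ✓
C5: sp3
C6: sp
C7: sp
C8: sp3
C9: sp2 ✓
C10: sp2 ✓
C11: sp3
4 carbons are sp2.

4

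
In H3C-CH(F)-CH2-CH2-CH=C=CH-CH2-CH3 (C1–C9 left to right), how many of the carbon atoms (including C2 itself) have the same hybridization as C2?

6

C2 is sp3 (only σ bonds).
C1: sp3 ✓
C2: sp3 ✓
C3: sp3 ✓
C4: sp3 ✓
C5: sp2
C6: sp
C7: sp2
C8: sp3 ✓
C9: sp3 ✓
6 carbons are sp3.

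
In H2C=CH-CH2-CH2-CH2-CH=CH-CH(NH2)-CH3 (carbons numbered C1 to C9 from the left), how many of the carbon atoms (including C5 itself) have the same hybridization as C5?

C5 is sp3 (only σ bonds).
C1: sp2
C2: sp2
C3: sp3 ✓
C4: sp3 ✓
C5: sp3 ✓
C6: sp2
C7: sp2
C8: sp3 ✓
C9: sp3 ✓
5 carbons are sp3.

5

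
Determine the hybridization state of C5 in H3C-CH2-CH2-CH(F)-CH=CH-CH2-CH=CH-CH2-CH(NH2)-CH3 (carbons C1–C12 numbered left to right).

sp^2

C5 carries 3 σ bonds, plus one π bond, giving a steric number of 3, so it is sp2.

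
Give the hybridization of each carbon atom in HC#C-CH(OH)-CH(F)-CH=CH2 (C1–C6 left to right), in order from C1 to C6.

C1 sp, C2 sp, C3 sp3, C4 sp3, C5 sp2, C6 sp2

C1: 2 σ bonds, plus two π bonds; 2 regions of electron density → sp.
C2 is sp: 2 σ bonds, plus two π bonds, 2 electron-density regions.
C3: 4 σ bonds — 4 electron domains, sp3.
C4 is sp3: 4 σ bonds, 4 electron-density regions.
C5: 3 σ bonds, plus one π bond — 3 electron domains, sp2.
C6: 3 σ bonds, plus one π bond; 3 regions of electron density → sp2.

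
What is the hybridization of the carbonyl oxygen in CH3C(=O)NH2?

The carbonyl oxygen has 1 σ bond and 2 lone pairs, plus one π bond: steric number 3 → sp2.

sp2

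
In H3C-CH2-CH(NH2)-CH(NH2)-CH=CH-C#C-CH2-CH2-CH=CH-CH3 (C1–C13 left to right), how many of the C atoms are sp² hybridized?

C1: sp3
C2: sp3
C3: sp3
C4: sp3
C5: sp2 ✓
C6: sp2 ✓
C7: sp
C8: sp
C9: sp3
C10: sp3
C11: sp2 ✓
C12: sp2 ✓
C13: sp3
C5, C6, C11, C12 → 4 sp2 carbons.

4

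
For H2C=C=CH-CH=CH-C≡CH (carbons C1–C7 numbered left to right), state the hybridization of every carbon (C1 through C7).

C1 — 3 σ bonds, plus one π bond. Steric number 3, so sp2.
C2 — 2 σ bonds, plus two π bonds. Steric number 2, so sp.
C3 is sp2: 3 σ bonds, plus one π bond, 3 electron-density regions.
C4 carries 3 σ bonds, plus one π bond, giving a steric number of 3, so it is sp2.
C5: 3 σ bonds, plus one π bond; 3 regions of electron density → sp2.
C6 carries 2 σ bonds, plus two π bonds, giving a steric number of 2, so it is sp.
C7 is sp: 2 σ bonds, plus two π bonds, 2 electron-density regions.

C1 sp2, C2 sp, C3 sp2, C4 sp2, C5 sp2, C6 sp, C7 sp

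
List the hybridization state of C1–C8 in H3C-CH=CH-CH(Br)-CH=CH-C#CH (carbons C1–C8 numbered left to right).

C1: 4 σ bonds; 4 regions of electron density → sp3.
C2 carries 3 σ bonds, plus one π bond, giving a steric number of 3, so it is sp2.
C3 is sp2: 3 σ bonds, plus one π bond, 3 electron-density regions.
C4 is sp3: 4 σ bonds, 4 electron-density regions.
C5: 3 σ bonds, plus one π bond; 3 regions of electron density → sp2.
C6 — 3 σ bonds, plus one π bond. Steric number 3, so sp2.
C7 is sp: 2 σ bonds, plus two π bonds, 2 electron-density regions.
C8 — 2 σ bonds, plus two π bonds. Steric number 2, so sp.

C1 sp3, C2 sp2, C3 sp2, C4 sp3, C5 sp2, C6 sp2, C7 sp, C8 sp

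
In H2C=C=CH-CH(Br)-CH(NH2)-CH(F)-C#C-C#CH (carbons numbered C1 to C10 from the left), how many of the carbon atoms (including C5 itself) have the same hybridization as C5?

3

C5 is sp3 (only σ bonds).
C1: sp2
C2: sp
C3: sp2
C4: sp3 ✓
C5: sp3 ✓
C6: sp3 ✓
C7: sp
C8: sp
C9: sp
C10: sp
3 carbons are sp3.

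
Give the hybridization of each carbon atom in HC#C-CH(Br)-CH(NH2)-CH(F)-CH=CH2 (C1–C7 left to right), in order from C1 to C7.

C1 — 2 σ bonds, plus two π bonds. Steric number 2, so sp.
C2 is sp: 2 σ bonds, plus two π bonds, 2 electron-density regions.
C3 has 4 σ bonds: steric number 4 → sp3.
C4: 4 σ bonds — 4 electron domains, sp3.
C5: 4 σ bonds; 4 regions of electron density → sp3.
C6: 3 σ bonds, plus one π bond — 3 electron domains, sp2.
C7 carries 3 σ bonds, plus one π bond, giving a steric number of 3, so it is sp2.

C1 sp, C2 sp, C3 sp3, C4 sp3, C5 sp3, C6 sp2, C7 sp2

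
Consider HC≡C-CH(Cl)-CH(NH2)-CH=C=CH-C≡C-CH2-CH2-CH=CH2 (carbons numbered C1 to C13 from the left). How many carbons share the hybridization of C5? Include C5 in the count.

4

C5 is sp2 (one π bond).
C1: sp
C2: sp
C3: sp3
C4: sp3
C5: sp2 ✓
C6: sp
C7: sp2 ✓
C8: sp
C9: sp
C10: sp3
C11: sp3
C12: sp2 ✓
C13: sp2 ✓
4 carbons are sp2.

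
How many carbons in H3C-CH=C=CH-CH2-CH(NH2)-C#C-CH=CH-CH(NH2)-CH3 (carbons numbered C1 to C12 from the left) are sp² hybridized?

4

C1: sp3
C2: sp2 ✓
C3: sp
C4: sp2 ✓
C5: sp3
C6: sp3
C7: sp
C8: sp
C9: sp2 ✓
C10: sp2 ✓
C11: sp3
C12: sp3
C2, C4, C9, C10 → 4 sp2 carbons.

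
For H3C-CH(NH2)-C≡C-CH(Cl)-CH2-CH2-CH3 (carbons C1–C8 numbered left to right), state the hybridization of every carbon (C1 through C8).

C1 sp3, C2 sp3, C3 sp, C4 sp, C5 sp3, C6 sp3, C7 sp3, C8 sp3

C1 carries 4 σ bonds, giving a steric number of 4, so it is sp3.
C2 is sp3: 4 σ bonds, 4 electron-density regions.
C3 — 2 σ bonds, plus two π bonds. Steric number 2, so sp.
C4: 2 σ bonds, plus two π bonds — 2 electron domains, sp.
C5: 4 σ bonds; 4 regions of electron density → sp3.
C6 carries 4 σ bonds, giving a steric number of 4, so it is sp3.
C7 has 4 σ bonds: steric number 4 → sp3.
C8: 4 σ bonds — 4 electron domains, sp3.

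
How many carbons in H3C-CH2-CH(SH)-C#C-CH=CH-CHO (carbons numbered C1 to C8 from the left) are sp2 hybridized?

C1: sp3
C2: sp3
C3: sp3
C4: sp
C5: sp
C6: sp2 ✓
C7: sp2 ✓
C8: sp2 ✓
C6, C7, C8 → 3 sp2 carbons.

3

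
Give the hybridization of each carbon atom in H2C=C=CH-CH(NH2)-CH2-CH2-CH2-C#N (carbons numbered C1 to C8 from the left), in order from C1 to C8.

C1: 3 σ bonds, plus one π bond — 3 electron domains, sp2.
C2: 2 σ bonds, plus two π bonds — 2 electron domains, sp.
C3 carries 3 σ bonds, plus one π bond, giving a steric number of 3, so it is sp2.
C4 — 4 σ bonds. Steric number 4, so sp3.
C5: 4 σ bonds; 4 regions of electron density → sp3.
C6 (4 σ bonds) has steric number 4: sp3.
C7: 4 σ bonds — 4 electron domains, sp3.
C8 is sp: 2 σ bonds, plus two π bonds, 2 electron-density regions.

C1 sp2, C2 sp, C3 sp2, C4 sp3, C5 sp3, C6 sp3, C7 sp3, C8 sp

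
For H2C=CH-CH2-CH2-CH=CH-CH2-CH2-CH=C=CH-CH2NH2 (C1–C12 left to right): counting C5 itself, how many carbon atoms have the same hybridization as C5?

6

C5 is sp2 (one π bond).
C1: sp2 ✓
C2: sp2 ✓
C3: sp3
C4: sp3
C5: sp2 ✓
C6: sp2 ✓
C7: sp3
C8: sp3
C9: sp2 ✓
C10: sp
C11: sp2 ✓
C12: sp3
6 carbons are sp2.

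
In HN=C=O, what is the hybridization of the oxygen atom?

The oxygen atom carries 1 σ bond and 2 lone pairs, plus one π bond, giving a steric number of 3, so it is sp2.

sp²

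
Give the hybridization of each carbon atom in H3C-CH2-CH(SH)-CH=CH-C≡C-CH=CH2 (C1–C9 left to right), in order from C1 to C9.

C1 (4 σ bonds) has steric number 4: sp3.
C2 is sp3: 4 σ bonds, 4 electron-density regions.
C3 — 4 σ bonds. Steric number 4, so sp3.
C4 — 3 σ bonds, plus one π bond. Steric number 3, so sp2.
C5 is sp2: 3 σ bonds, plus one π bond, 3 electron-density regions.
C6 is sp: 2 σ bonds, plus two π bonds, 2 electron-density regions.
C7: 2 σ bonds, plus two π bonds — 2 electron domains, sp.
C8 has 3 σ bonds, plus one π bond: steric number 3 → sp2.
C9: 3 σ bonds, plus one π bond; 3 regions of electron density → sp2.

C1 sp3, C2 sp3, C3 sp3, C4 sp2, C5 sp2, C6 sp, C7 sp, C8 sp2, C9 sp2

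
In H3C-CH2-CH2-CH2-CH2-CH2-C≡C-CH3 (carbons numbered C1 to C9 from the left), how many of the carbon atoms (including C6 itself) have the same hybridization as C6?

7

C6 is sp3 (only σ bonds).
C1: sp3 ✓
C2: sp3 ✓
C3: sp3 ✓
C4: sp3 ✓
C5: sp3 ✓
C6: sp3 ✓
C7: sp
C8: sp
C9: sp3 ✓
7 carbons are sp3.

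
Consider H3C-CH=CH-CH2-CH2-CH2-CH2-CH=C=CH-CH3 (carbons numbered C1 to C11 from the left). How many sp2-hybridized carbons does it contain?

C1: sp3
C2: sp2 ✓
C3: sp2 ✓
C4: sp3
C5: sp3
C6: sp3
C7: sp3
C8: sp2 ✓
C9: sp
C10: sp2 ✓
C11: sp3
C2, C3, C8, C10 → 4 sp2 carbons.

4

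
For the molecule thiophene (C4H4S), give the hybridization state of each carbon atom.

Each carbon atom carries 3 σ bonds, plus one π bond, giving a steric number of 3, so it is sp2.

sp²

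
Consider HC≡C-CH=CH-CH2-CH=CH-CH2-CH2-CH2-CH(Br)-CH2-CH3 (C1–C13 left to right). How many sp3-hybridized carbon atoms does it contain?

C1: sp
C2: sp
C3: sp2
C4: sp2
C5: sp3 ✓
C6: sp2
C7: sp2
C8: sp3 ✓
C9: sp3 ✓
C10: sp3 ✓
C11: sp3 ✓
C12: sp3 ✓
C13: sp3 ✓
C5, C8, C9, C10, C11, C12, C13 → 7 sp3 carbons.

7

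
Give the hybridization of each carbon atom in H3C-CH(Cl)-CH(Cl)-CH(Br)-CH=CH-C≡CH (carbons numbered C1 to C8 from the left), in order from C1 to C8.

C1 has 4 σ bonds: steric number 4 → sp3.
C2: 4 σ bonds; 4 regions of electron density → sp3.
C3 (4 σ bonds) has steric number 4: sp3.
C4 — 4 σ bonds. Steric number 4, so sp3.
C5 (3 σ bonds, plus one π bond) has steric number 3: sp2.
C6 is sp2: 3 σ bonds, plus one π bond, 3 electron-density regions.
C7 has 2 σ bonds, plus two π bonds: steric number 2 → sp.
C8 (2 σ bonds, plus two π bonds) has steric number 2: sp.

C1 sp3, C2 sp3, C3 sp3, C4 sp3, C5 sp2, C6 sp2, C7 sp, C8 sp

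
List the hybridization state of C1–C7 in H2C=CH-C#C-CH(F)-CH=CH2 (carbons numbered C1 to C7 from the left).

C1 sp2, C2 sp2, C3 sp, C4 sp, C5 sp3, C6 sp2, C7 sp2

C1 is sp2: 3 σ bonds, plus one π bond, 3 electron-density regions.
C2 carries 3 σ bonds, plus one π bond, giving a steric number of 3, so it is sp2.
C3 (2 σ bonds, plus two π bonds) has steric number 2: sp.
C4 — 2 σ bonds, plus two π bonds. Steric number 2, so sp.
C5 is sp3: 4 σ bonds, 4 electron-density regions.
C6: 3 σ bonds, plus one π bond; 3 regions of electron density → sp2.
C7: 3 σ bonds, plus one π bond — 3 electron domains, sp2.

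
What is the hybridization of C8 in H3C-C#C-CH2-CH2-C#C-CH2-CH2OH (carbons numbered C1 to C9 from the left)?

C8 has 4 σ bonds: steric number 4 → sp3.

sp³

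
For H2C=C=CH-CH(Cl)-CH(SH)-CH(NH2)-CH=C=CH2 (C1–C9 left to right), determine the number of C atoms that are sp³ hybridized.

3

C1: sp2
C2: sp
C3: sp2
C4: sp3 ✓
C5: sp3 ✓
C6: sp3 ✓
C7: sp2
C8: sp
C9: sp2
C4, C5, C6 → 3 sp3 carbons.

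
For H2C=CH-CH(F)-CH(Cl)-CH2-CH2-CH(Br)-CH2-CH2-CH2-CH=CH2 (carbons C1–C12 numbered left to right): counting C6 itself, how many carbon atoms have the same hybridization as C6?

C6 is sp3 (only σ bonds).
C1: sp2
C2: sp2
C3: sp3 ✓
C4: sp3 ✓
C5: sp3 ✓
C6: sp3 ✓
C7: sp3 ✓
C8: sp3 ✓
C9: sp3 ✓
C10: sp3 ✓
C11: sp2
C12: sp2
8 carbons are sp3.

8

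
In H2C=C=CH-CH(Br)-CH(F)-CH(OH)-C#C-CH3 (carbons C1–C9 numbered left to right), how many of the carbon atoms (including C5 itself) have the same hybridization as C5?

C5 is sp3 (only σ bonds).
C1: sp2
C2: sp
C3: sp2
C4: sp3 ✓
C5: sp3 ✓
C6: sp3 ✓
C7: sp
C8: sp
C9: sp3 ✓
4 carbons are sp3.

4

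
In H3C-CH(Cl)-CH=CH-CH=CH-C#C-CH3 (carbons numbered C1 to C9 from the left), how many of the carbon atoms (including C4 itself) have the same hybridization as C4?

4

C4 is sp2 (one π bond).
C1: sp3
C2: sp3
C3: sp2 ✓
C4: sp2 ✓
C5: sp2 ✓
C6: sp2 ✓
C7: sp
C8: sp
C9: sp3
4 carbons are sp2.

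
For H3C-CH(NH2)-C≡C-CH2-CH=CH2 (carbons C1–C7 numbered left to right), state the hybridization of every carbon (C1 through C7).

C1 sp3, C2 sp3, C3 sp, C4 sp, C5 sp3, C6 sp2, C7 sp2

C1 — 4 σ bonds. Steric number 4, so sp3.
C2 has 4 σ bonds: steric number 4 → sp3.
C3: 2 σ bonds, plus two π bonds; 2 regions of electron density → sp.
C4: 2 σ bonds, plus two π bonds — 2 electron domains, sp.
C5 — 4 σ bonds. Steric number 4, so sp3.
C6: 3 σ bonds, plus one π bond — 3 electron domains, sp2.
C7: 3 σ bonds, plus one π bond; 3 regions of electron density → sp2.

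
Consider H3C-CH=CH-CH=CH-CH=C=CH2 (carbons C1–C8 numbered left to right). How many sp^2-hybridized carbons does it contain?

6

C1: sp3
C2: sp2 ✓
C3: sp2 ✓
C4: sp2 ✓
C5: sp2 ✓
C6: sp2 ✓
C7: sp
C8: sp2 ✓
C2, C3, C4, C5, C6, C8 → 6 sp2 carbons.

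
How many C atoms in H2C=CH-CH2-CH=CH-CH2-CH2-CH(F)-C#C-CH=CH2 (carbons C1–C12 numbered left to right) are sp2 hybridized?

C1: sp2 ✓
C2: sp2 ✓
C3: sp3
C4: sp2 ✓
C5: sp2 ✓
C6: sp3
C7: sp3
C8: sp3
C9: sp
C10: sp
C11: sp2 ✓
C12: sp2 ✓
C1, C2, C4, C5, C11, C12 → 6 sp2 carbons.

6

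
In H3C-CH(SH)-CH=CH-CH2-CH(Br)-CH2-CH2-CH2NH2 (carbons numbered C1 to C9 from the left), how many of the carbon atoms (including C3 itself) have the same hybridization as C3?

2

C3 is sp2 (one π bond).
C1: sp3
C2: sp3
C3: sp2 ✓
C4: sp2 ✓
C5: sp3
C6: sp3
C7: sp3
C8: sp3
C9: sp3
2 carbons are sp2.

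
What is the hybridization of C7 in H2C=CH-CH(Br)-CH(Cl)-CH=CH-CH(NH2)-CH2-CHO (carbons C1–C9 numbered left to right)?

C7 carries 4 σ bonds, giving a steric number of 4, so it is sp3.

sp^3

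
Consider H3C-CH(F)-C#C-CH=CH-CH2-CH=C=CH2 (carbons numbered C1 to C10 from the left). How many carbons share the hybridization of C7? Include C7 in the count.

C7 is sp3 (only σ bonds).
C1: sp3 ✓
C2: sp3 ✓
C3: sp
C4: sp
C5: sp2
C6: sp2
C7: sp3 ✓
C8: sp2
C9: sp
C10: sp2
3 carbons are sp3.

3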